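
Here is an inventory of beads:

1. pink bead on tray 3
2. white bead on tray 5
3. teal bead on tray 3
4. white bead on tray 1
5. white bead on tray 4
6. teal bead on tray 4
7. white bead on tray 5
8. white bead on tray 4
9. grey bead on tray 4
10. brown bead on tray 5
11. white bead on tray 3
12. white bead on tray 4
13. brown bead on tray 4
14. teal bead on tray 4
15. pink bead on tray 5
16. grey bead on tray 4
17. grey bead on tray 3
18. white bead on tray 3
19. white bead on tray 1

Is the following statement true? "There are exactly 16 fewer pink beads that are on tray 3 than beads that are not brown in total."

True

|pink beads on tray 3| = 1.
|beads that are not brown| = 17.
The claim requires 17 − 1 (= 16) to equal 16, which holds.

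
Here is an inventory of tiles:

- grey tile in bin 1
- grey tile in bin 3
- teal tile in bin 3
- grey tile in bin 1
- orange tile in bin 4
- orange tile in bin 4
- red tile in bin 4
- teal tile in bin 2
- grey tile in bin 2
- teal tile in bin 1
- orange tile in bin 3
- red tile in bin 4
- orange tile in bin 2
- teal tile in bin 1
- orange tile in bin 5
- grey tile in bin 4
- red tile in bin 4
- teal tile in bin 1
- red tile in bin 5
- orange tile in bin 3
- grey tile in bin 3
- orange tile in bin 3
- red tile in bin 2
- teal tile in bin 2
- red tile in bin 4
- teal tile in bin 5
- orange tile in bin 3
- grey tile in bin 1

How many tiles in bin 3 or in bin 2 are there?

12

in bin 2: 5; in bin 3: 7; together 5 + 7 = 12.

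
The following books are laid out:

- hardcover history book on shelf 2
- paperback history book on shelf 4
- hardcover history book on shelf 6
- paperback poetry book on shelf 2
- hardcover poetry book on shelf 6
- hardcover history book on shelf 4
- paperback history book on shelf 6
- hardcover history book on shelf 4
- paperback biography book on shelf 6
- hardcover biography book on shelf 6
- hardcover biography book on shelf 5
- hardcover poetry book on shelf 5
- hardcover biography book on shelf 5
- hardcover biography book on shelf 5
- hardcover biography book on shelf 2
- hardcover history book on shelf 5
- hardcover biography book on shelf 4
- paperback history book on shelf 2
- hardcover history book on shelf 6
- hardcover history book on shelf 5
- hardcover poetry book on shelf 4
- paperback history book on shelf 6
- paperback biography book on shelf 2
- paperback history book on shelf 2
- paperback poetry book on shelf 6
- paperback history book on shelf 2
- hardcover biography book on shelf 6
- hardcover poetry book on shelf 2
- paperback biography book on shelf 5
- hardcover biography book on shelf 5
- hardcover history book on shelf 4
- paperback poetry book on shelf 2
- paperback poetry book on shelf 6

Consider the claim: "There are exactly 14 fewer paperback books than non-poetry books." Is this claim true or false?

|paperback books| = 13.
|non-poetry books| = 25.
The claim requires 25 − 13 (= 12) to equal 14, which does not hold.

False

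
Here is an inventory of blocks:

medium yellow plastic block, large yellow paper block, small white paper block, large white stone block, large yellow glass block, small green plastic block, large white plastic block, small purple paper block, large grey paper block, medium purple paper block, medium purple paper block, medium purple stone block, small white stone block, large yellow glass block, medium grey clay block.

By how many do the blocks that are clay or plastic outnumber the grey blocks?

2

blocks that are clay or plastic: 4.
grey blocks: 2.
4 − 2 = 2.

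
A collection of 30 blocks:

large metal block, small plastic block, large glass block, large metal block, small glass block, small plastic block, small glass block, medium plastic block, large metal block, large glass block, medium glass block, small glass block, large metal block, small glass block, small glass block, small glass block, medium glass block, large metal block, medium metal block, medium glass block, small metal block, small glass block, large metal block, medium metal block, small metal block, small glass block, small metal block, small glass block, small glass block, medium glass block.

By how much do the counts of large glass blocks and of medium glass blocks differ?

2

large glass blocks: 2. medium glass blocks: 4.
|2 − 4| = 4 − 2 = 2.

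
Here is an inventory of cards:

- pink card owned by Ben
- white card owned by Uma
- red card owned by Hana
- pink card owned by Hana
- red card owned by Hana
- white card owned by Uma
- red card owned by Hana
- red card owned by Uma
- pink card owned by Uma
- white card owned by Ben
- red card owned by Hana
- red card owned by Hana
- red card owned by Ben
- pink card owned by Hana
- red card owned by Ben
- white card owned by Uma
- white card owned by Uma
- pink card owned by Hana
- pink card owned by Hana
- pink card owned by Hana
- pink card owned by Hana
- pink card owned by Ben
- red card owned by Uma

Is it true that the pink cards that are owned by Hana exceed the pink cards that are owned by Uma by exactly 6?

False

|pink cards owned by Hana| = 6.
|pink cards owned by Uma| = 1.
The claim requires 6 − 1 (= 5) to equal 6, which does not hold.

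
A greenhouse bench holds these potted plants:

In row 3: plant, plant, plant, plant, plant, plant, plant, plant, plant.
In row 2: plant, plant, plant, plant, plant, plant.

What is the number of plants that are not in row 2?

9

Total plants: 15; with the excluded value: 6; remaining 15 − 6 = 9.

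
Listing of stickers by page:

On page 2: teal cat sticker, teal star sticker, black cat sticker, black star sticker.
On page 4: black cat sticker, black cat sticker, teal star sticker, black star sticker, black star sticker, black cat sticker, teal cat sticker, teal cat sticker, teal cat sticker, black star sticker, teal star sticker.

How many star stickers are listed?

7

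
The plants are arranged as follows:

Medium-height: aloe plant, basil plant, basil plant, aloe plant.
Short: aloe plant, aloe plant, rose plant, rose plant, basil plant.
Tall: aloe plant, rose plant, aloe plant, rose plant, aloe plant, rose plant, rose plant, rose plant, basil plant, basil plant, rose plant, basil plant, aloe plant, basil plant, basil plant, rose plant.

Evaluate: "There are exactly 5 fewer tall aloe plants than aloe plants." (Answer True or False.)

False

tall aloe plants: 4.
aloe plants: 8.
The claim requires 8 − 4 (= 4) to equal 5, which does not hold.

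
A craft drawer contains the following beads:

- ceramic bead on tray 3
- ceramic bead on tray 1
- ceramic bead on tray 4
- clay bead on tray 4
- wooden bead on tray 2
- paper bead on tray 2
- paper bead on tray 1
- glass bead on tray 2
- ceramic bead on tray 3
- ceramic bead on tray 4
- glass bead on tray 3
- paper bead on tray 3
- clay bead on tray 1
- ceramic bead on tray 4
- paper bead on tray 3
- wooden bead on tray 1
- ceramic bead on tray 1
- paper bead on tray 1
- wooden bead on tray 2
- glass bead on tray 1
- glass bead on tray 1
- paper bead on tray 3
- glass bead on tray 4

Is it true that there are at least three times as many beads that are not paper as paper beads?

beads that are not paper: 17.
paper beads: 6.
The claim requires 17 ≥ 3 × 6 = 18, which does not hold.

False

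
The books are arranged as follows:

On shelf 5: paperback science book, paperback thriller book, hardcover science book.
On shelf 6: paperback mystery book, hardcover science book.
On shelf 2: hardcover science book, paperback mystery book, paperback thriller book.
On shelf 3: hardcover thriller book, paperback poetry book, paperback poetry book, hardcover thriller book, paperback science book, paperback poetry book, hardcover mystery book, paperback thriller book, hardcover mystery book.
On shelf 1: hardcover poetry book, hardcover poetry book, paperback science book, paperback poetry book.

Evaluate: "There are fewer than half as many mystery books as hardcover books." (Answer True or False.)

True

mystery books: 4.
hardcover books: 9.
The claim requires 2 × 4 = 8 < 9, which holds.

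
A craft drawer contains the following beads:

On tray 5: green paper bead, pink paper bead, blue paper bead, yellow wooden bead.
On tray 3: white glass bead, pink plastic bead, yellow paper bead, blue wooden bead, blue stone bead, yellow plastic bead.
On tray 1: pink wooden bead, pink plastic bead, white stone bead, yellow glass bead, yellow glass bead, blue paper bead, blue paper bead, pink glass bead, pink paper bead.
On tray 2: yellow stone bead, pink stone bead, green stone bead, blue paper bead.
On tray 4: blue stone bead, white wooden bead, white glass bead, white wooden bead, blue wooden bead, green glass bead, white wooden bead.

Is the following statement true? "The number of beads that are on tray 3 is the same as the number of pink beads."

beads on tray 3: 6.
pink beads: 7.
The claim requires 6 = 7, which does not hold.

False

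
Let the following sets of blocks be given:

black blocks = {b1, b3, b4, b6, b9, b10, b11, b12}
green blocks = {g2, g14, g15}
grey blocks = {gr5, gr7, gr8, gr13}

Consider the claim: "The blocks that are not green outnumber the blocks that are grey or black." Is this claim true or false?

False

blocks that are not green: 12.
blocks that are grey or black: 12.
The claim requires 12 > 12, which does not hold.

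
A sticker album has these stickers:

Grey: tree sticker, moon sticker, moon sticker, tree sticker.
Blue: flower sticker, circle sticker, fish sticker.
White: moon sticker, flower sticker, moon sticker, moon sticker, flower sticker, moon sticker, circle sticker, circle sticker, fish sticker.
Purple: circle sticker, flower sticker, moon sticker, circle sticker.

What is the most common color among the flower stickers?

white

Counts by color (restricted to flower stickers): white 2, purple 1, blue 1.
The maximum is 2, held uniquely by white.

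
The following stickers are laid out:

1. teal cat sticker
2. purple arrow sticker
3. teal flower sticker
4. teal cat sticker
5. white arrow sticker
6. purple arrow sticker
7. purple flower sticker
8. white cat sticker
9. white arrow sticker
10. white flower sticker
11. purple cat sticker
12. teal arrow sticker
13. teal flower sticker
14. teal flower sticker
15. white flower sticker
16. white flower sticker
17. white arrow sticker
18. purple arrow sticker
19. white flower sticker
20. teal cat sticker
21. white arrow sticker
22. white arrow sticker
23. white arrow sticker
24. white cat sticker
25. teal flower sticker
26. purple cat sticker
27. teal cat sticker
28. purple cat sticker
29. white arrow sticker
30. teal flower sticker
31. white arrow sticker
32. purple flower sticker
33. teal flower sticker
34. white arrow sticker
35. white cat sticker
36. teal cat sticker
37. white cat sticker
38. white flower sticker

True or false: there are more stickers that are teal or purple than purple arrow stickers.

True

|stickers that are teal or purple| = 20.
|purple arrow stickers| = 3.
The claim requires 20 > 3, which holds.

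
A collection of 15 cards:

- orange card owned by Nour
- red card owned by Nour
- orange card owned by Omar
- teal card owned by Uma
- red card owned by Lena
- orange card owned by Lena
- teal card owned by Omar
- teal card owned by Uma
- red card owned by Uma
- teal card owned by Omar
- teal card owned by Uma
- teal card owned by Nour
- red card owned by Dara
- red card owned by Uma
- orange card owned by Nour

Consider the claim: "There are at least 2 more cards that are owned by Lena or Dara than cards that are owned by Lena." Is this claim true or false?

False

cards owned by Lena or Dara: 3.
cards owned by Lena: 2.
The claim requires 3 − 2 = 1 ≥ 2, which does not hold.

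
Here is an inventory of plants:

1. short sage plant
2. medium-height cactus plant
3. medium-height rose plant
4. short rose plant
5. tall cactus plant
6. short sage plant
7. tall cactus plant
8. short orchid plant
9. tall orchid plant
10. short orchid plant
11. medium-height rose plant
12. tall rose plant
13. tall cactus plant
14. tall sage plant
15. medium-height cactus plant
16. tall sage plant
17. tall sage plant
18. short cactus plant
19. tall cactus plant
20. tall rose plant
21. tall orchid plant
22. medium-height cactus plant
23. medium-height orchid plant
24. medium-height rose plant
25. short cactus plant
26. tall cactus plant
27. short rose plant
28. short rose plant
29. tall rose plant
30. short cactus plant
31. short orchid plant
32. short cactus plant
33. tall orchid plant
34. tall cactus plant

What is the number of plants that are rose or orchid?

orchid: 7; rose: 9; together 7 + 9 = 16.

16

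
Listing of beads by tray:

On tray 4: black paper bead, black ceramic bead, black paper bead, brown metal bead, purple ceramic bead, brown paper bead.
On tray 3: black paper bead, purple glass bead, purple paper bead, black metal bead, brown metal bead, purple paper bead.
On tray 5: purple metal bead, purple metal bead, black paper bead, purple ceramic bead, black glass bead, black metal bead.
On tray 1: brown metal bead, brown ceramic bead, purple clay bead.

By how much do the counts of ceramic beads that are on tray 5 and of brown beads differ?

ceramic beads on tray 5: 1. brown beads: 5.
|1 − 5| = 5 − 1 = 4.

4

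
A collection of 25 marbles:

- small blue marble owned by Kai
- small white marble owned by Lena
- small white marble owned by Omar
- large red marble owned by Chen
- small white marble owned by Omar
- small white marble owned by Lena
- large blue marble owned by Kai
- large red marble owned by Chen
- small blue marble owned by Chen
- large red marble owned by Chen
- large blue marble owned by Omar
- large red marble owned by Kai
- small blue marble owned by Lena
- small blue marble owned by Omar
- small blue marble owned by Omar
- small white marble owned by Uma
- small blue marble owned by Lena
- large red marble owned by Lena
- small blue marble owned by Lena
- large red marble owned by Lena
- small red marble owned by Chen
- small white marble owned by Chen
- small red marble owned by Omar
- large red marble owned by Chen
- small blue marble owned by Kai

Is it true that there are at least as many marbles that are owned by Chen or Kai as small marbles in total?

False

|marbles owned by Chen or Kai| = 11.
|small marbles| = 16.
The claim requires 11 ≥ 16, which does not hold.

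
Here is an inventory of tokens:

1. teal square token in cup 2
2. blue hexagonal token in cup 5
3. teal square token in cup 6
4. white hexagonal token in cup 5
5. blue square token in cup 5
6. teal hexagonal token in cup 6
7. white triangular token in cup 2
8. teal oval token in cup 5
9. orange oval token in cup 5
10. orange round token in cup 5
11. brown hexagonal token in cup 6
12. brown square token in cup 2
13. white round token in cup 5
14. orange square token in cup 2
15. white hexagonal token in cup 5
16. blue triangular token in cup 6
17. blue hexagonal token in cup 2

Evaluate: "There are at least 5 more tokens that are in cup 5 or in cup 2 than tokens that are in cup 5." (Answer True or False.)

True

|tokens in cup 5 or in cup 2| = 13.
|tokens in cup 5| = 8.
The claim requires 13 − 8 = 5 ≥ 5, which holds.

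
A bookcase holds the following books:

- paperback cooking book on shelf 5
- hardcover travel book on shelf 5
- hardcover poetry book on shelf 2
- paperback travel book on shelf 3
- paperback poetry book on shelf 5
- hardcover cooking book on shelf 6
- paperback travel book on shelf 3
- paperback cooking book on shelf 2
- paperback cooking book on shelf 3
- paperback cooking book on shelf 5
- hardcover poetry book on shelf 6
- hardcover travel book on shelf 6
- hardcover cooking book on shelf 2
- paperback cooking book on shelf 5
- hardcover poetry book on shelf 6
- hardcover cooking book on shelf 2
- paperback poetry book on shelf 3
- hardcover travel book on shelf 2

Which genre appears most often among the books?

Counts by genre: cooking 8, travel 5, poetry 5.
The maximum is 8, held uniquely by cooking.

cooking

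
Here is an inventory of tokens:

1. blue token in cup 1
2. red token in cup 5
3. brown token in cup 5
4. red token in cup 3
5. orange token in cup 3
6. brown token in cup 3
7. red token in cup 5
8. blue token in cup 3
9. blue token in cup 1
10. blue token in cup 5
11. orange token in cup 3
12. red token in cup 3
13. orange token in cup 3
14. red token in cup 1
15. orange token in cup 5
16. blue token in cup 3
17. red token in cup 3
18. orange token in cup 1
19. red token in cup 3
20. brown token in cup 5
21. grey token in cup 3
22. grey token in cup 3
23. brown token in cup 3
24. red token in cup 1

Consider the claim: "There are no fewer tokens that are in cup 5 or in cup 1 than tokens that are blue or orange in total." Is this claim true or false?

There are 11 tokens in cup 5 or in cup 1.
There are 10 tokens that are blue or orange.
The claim requires 11 ≥ 10, which holds.

True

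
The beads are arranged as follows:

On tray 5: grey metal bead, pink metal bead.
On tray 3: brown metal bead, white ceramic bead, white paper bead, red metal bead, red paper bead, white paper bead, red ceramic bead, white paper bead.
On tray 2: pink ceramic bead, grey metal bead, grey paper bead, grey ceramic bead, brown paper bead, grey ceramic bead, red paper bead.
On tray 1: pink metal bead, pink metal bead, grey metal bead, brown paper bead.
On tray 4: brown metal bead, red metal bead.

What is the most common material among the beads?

Counts by material: metal 10, paper 8, ceramic 5.
The maximum is 10, held uniquely by metal.

metal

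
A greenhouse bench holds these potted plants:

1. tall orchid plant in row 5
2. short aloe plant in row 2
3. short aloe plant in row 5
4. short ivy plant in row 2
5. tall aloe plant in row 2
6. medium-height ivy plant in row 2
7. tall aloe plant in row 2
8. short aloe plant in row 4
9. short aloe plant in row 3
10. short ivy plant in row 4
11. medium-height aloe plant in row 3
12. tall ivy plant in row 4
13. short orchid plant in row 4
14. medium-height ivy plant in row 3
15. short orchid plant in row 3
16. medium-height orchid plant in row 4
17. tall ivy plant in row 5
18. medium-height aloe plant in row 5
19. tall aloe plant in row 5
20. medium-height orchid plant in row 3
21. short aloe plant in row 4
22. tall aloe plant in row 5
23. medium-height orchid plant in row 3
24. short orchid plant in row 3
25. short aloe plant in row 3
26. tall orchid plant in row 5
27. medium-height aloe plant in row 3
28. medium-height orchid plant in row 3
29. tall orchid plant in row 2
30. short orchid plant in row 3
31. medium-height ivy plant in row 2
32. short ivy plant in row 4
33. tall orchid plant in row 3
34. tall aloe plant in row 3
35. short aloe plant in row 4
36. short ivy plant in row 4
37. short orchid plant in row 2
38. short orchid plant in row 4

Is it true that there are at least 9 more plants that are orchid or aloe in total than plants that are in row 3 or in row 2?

False

There are 29 plants that are orchid or aloe.
There are 21 plants in row 3 or in row 2.
The claim requires 29 − 21 = 8 ≥ 9, which does not hold.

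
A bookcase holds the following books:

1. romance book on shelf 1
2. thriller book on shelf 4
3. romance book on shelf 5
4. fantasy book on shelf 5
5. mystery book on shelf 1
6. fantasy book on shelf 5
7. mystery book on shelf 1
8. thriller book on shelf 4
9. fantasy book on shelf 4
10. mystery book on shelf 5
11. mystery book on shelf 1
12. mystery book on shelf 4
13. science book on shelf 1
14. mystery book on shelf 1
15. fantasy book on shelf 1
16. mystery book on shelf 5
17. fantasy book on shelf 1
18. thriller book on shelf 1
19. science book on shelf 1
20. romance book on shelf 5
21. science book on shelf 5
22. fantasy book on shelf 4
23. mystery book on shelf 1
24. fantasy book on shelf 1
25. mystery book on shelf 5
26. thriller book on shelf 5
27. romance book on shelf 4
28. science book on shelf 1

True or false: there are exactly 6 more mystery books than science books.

There are 9 mystery books.
There are 4 science books.
The claim requires 9 − 4 (= 5) to equal 6, which does not hold.

False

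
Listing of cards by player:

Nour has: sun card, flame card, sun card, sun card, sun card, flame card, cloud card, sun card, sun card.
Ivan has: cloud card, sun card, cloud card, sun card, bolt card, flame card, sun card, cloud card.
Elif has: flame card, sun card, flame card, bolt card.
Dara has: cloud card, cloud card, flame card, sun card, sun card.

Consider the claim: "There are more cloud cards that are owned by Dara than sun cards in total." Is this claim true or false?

cloud cards owned by Dara: 2.
sun cards: 12.
The claim requires 2 > 12, which does not hold.

False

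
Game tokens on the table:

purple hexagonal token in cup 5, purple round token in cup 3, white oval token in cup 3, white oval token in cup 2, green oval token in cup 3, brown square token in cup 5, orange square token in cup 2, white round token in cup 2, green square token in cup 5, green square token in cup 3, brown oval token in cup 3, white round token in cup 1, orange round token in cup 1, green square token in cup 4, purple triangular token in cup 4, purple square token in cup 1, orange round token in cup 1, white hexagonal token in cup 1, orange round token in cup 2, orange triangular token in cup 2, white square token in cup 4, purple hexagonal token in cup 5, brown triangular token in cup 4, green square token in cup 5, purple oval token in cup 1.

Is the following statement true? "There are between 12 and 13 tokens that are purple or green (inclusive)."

False

tokens that are purple or green: 11.
The claim requires 12 ≤ 11 ≤ 13, which does not hold.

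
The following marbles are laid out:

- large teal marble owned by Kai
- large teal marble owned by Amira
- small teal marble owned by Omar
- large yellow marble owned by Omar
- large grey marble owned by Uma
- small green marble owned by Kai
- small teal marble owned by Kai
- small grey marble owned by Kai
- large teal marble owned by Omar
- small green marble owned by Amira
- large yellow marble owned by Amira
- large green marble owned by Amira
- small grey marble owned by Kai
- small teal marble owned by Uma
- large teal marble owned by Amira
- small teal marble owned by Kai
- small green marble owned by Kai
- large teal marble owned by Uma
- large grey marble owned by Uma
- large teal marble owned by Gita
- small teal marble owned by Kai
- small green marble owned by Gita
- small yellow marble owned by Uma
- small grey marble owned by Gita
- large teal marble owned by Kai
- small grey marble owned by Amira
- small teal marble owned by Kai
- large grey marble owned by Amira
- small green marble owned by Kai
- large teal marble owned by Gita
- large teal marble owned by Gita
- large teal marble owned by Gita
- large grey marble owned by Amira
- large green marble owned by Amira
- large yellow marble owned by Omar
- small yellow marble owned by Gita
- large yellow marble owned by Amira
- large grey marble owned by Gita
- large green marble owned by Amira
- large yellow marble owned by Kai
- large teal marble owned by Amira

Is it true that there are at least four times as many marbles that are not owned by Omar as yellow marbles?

Count of marbles that are not owned by Omar: 37.
There are 7 yellow marbles.
The claim requires 37 ≥ 4 × 7 = 28, which holds.

True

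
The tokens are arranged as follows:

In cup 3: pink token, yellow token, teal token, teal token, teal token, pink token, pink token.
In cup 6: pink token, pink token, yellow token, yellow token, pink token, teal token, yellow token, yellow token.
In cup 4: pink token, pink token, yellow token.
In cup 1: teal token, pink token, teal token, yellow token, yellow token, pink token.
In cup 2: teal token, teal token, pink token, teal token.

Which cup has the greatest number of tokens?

cup 6

Counts by cup: cup 6→8, cup 3→7, cup 1→6, cup 2→4, cup 4→3.
The maximum is 8, held uniquely by cup 6.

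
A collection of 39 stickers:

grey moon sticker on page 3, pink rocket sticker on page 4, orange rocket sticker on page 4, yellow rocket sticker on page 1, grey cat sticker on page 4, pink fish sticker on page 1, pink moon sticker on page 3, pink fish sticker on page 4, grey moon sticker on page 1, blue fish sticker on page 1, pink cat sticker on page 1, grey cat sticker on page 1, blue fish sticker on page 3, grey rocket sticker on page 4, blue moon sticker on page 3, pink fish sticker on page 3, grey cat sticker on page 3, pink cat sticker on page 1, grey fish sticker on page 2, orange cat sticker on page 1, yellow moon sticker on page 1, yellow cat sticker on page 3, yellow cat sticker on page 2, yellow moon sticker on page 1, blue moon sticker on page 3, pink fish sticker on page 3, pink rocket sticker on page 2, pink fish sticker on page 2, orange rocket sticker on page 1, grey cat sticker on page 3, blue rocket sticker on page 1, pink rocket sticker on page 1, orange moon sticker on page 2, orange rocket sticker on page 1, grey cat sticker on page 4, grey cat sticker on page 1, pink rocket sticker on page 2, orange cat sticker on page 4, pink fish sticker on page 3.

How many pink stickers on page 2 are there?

3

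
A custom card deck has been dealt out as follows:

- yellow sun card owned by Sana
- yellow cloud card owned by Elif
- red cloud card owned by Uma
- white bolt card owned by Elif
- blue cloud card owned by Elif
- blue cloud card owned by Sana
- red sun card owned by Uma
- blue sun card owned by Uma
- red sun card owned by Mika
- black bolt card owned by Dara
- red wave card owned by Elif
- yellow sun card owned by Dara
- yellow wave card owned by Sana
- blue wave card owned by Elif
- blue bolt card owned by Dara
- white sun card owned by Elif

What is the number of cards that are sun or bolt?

bolt: 3; sun: 6; together 3 + 6 = 9.

9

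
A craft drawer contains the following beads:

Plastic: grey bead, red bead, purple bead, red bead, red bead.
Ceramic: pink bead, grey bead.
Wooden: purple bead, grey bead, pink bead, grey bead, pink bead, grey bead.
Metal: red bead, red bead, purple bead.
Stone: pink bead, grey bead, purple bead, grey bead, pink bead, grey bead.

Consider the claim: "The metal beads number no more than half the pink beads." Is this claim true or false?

metal beads: 3.
pink beads: 5.
The claim requires 2 × 3 = 6 ≤ 5, which does not hold.

False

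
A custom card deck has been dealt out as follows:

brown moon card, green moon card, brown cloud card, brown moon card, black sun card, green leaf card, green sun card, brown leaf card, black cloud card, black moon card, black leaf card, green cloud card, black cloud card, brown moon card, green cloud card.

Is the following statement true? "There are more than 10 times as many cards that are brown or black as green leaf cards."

|cards that are brown or black| = 10.
|green leaf cards| = 1.
The claim requires 10 > 10 × 1 = 10, which does not hold.

False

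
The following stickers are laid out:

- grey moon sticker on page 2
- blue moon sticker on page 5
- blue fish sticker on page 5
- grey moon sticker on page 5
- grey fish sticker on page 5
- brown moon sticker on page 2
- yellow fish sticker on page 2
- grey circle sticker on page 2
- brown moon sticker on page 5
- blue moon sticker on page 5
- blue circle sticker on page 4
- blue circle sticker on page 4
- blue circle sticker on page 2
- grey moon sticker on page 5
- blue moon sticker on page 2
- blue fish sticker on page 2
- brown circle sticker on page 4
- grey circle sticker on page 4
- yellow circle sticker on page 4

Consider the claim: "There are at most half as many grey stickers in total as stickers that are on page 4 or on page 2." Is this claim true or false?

There are 6 grey stickers.
There are 12 stickers on page 4 or on page 2.
The claim requires 2 × 6 = 12 ≤ 12, which holds.

True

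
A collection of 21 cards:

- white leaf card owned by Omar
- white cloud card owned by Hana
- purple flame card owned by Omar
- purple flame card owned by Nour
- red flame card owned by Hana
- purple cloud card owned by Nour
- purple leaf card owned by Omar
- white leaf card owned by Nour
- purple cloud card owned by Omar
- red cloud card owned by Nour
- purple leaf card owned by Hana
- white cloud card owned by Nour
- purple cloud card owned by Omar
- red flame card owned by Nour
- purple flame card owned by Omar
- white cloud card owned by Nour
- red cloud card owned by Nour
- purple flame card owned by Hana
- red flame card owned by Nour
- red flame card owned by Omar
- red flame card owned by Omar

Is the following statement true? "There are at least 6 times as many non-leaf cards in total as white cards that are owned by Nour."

False

|non-leaf cards| = 17.
|white cards owned by Nour| = 3.
The claim requires 17 ≥ 6 × 3 = 18, which does not hold.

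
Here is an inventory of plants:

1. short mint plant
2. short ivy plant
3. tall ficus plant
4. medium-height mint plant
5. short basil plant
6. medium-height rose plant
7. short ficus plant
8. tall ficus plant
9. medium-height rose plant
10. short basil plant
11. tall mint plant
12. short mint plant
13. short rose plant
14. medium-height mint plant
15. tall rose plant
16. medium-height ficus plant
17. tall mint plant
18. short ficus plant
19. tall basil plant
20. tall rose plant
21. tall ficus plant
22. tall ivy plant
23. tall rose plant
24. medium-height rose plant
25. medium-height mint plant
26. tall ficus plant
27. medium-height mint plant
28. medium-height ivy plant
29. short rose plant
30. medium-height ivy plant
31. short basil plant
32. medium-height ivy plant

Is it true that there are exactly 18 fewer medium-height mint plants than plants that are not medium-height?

False

There are 4 medium-height mint plants.
There are 21 plants that are not medium-height.
The claim requires 21 − 4 (= 17) to equal 18, which does not hold.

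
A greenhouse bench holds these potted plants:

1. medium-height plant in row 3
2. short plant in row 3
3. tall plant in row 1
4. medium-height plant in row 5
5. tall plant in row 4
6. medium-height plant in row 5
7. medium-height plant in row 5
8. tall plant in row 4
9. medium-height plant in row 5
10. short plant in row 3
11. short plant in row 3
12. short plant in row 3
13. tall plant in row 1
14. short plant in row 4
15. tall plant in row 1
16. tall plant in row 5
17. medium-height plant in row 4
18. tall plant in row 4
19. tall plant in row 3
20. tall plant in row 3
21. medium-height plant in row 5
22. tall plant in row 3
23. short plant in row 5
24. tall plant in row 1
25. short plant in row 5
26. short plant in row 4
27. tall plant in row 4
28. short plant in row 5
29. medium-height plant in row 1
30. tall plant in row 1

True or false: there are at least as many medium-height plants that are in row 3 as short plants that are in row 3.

|medium-height plants in row 3| = 1.
|short plants in row 3| = 4.
The claim requires 1 ≥ 4, which does not hold.

False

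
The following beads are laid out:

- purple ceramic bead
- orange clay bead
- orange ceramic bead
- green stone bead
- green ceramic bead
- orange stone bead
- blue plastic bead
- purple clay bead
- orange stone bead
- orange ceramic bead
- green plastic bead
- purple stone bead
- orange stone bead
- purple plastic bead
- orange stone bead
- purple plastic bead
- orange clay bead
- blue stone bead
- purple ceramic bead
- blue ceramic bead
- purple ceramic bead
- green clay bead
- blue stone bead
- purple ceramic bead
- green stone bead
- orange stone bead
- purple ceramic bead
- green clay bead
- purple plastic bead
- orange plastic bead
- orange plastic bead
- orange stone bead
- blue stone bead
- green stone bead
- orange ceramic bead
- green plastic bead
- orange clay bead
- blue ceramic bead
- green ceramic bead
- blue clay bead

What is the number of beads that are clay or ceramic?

19

ceramic: 12; clay: 7; together 12 + 7 = 19.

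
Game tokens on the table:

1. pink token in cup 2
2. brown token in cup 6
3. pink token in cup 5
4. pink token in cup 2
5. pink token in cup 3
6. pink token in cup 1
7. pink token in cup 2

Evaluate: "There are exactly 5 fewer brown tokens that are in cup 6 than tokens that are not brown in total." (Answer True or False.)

True

brown tokens in cup 6: 1.
tokens that are not brown: 6.
The claim requires 6 − 1 (= 5) to equal 5, which holds.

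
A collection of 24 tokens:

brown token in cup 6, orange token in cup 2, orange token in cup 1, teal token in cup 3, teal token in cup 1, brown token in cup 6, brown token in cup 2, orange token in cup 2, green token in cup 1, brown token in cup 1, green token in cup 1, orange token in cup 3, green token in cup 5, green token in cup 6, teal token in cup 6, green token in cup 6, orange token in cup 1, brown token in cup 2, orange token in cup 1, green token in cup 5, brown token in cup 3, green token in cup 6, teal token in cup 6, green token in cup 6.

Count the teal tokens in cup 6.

2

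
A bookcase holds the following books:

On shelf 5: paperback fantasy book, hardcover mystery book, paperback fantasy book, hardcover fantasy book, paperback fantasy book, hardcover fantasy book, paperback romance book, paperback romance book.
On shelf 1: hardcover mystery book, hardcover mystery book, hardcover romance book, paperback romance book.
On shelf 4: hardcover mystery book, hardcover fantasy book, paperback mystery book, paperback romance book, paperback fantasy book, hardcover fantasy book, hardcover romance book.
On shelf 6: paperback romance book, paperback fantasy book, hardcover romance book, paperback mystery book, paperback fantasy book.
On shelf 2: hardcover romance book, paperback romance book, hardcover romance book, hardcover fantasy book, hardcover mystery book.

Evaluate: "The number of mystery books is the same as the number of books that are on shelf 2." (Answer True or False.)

False

There are 7 mystery books.
There are 5 books on shelf 2.
The claim requires 7 = 5, which does not hold.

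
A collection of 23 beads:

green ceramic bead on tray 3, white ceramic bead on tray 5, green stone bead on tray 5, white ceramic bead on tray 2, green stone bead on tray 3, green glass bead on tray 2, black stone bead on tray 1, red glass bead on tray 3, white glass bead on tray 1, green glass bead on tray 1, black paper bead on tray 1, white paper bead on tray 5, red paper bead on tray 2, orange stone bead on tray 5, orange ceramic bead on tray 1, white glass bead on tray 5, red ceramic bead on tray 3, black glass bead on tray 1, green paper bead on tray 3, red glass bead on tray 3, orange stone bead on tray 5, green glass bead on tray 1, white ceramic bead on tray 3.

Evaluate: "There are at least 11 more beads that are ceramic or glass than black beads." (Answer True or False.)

True

beads that are ceramic or glass: 14.
black beads: 3.
The claim requires 14 − 3 = 11 ≥ 11, which holds.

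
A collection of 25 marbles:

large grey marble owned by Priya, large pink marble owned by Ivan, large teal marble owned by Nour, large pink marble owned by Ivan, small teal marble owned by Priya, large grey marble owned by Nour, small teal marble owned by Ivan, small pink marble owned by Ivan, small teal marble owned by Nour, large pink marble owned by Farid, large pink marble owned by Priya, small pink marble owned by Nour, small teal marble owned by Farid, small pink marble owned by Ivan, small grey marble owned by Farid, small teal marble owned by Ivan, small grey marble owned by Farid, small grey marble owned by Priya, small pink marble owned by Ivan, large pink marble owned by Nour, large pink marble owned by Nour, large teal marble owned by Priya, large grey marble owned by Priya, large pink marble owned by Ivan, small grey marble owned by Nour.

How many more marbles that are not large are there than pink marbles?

marbles that are not large: 13.
pink marbles: 11.
13 − 11 = 2.

2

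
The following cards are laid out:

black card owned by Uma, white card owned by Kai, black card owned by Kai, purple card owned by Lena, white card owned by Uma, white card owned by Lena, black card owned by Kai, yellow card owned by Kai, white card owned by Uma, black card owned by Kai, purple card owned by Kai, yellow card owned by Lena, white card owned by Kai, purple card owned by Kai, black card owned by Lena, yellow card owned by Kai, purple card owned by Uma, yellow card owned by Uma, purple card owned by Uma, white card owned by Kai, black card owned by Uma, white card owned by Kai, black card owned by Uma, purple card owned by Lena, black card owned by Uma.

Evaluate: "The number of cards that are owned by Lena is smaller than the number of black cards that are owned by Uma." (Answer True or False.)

False

cards owned by Lena: 5.
black cards owned by Uma: 4.
The claim requires 5 < 4, which does not hold.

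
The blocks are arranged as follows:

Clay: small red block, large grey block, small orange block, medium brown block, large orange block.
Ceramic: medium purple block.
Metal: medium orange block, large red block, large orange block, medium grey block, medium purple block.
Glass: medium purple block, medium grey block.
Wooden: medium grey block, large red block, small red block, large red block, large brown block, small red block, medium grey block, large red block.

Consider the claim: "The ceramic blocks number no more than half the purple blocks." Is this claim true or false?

True

|ceramic blocks| = 1.
|purple blocks| = 3.
The claim requires 2 × 1 = 2 ≤ 3, which holds.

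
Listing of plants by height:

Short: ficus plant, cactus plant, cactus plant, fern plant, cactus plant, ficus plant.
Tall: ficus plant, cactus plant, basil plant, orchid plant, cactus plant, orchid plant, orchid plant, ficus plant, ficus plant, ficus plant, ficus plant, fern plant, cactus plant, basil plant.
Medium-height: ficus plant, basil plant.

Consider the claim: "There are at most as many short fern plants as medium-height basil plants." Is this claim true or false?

True

|short fern plants| = 1.
|medium-height basil plants| = 1.
The claim requires 1 ≤ 1, which holds.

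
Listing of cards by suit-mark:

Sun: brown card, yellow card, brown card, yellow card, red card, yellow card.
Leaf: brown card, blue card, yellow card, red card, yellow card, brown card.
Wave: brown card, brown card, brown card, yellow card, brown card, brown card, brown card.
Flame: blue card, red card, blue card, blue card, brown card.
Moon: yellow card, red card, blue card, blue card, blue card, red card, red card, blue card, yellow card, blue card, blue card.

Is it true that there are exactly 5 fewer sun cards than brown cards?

There are 6 sun cards.
There are 11 brown cards.
The claim requires 11 − 6 (= 5) to equal 5, which holds.

True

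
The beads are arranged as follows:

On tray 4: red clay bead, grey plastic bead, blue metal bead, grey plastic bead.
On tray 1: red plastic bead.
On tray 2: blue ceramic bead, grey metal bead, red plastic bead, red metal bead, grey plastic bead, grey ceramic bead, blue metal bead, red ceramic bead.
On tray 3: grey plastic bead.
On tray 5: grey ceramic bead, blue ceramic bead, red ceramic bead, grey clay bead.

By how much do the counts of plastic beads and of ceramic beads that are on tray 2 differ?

3

plastic beads: 6. ceramic beads on tray 2: 3.
|6 − 3| = 6 − 3 = 3.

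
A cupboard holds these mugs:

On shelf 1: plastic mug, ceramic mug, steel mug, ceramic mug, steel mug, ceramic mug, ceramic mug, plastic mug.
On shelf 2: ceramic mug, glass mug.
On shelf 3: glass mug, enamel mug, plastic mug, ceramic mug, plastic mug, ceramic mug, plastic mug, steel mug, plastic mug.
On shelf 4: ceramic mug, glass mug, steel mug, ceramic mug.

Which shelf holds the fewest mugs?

Counts by shelf: shelf 3→9, shelf 1→8, shelf 4→4, shelf 2→2.
The minimum is 2, held uniquely by shelf 2.

shelf 2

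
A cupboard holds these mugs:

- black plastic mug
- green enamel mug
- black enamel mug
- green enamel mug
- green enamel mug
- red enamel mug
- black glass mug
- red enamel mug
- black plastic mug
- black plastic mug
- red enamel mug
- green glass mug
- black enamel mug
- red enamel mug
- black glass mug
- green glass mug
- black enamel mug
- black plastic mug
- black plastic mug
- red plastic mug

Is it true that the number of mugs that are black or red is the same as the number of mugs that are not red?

True

|mugs that are black or red| = 15.
|mugs that are not red| = 15.
The claim requires 15 = 15, which holds.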